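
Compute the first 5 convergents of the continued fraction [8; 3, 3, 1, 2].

8/1, 25/3, 83/10, 108/13, 299/36

Using the convergent recurrence p_i = a_i*p_{i-1} + p_{i-2}, q_i = a_i*q_{i-1} + q_{i-2} with p_{-2}=0, p_{-1}=1, q_{-2}=1, q_{-1}=0:
  i=0: a_0=8, p_0 = 8*1 + 0 = 8, q_0 = 8*0 + 1 = 1.
  i=1: a_1=3, p_1 = 3*8 + 1 = 25, q_1 = 3*1 + 0 = 3.
  i=2: a_2=3, p_2 = 3*25 + 8 = 83, q_2 = 3*3 + 1 = 10.
  i=3: a_3=1, p_3 = 1*83 + 25 = 108, q_3 = 1*10 + 3 = 13.
  i=4: a_4=2, p_4 = 2*108 + 83 = 299, q_4 = 2*13 + 10 = 36.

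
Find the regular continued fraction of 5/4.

Run the Euclidean algorithm on 5 and 4; the successive quotients are the partial quotients a_0, a_1, ... (each step inverts the fractional part left over by the previous one):
  5 = 1*4 + 1, so a_0 = 1.
  4 = 4*1 + 0, so a_1 = 4.
The remainder reaches 0 after 2 divisions, so the expansion has 2 partial quotients, read off in order.

[1; 4]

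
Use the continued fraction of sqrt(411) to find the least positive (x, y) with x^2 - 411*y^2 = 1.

(x, y) = (49730, 2453)

First expand sqrt(411) as a continued fraction. With x_i = (sqrt(411) + m_i)/d_i and (m_0, d_0) = (0, 1): a_0 = floor(sqrt(411)) = 20, since 20^2 = 400 <= 411 < 441 = 21^2.
Iterate m_{i+1} = d_i*a_i - m_i, d_{i+1} = (411 - m_{i+1}^2)/d_i, a_{i+1} = floor((a_0 + m_{i+1})/d_{i+1}):
  m_1 = 1*20 - 0 = 20, d_1 = (411 - 20^2)/1 = 11/1 = 11, a_1 = floor((20 + 20)/11) = 3.
  m_2 = 11*3 - 20 = 13, d_2 = (411 - 13^2)/11 = 242/11 = 22, a_2 = floor((20 + 13)/22) = 1.
  m_3 = 22*1 - 13 = 9, d_3 = (411 - 9^2)/22 = 330/22 = 15, a_3 = floor((20 + 9)/15) = 1.
  m_4 = 15*1 - 9 = 6, d_4 = (411 - 6^2)/15 = 375/15 = 25, a_4 = floor((20 + 6)/25) = 1.
  m_5 = 25*1 - 6 = 19, d_5 = (411 - 19^2)/25 = 50/25 = 2, a_5 = floor((20 + 19)/2) = 19.
  m_6 = 2*19 - 19 = 19, d_6 = (411 - 19^2)/2 = 50/2 = 25, a_6 = floor((20 + 19)/25) = 1.
  m_7 = 25*1 - 19 = 6, d_7 = (411 - 6^2)/25 = 375/25 = 15, a_7 = floor((20 + 6)/15) = 1.
  m_8 = 15*1 - 6 = 9, d_8 = (411 - 9^2)/15 = 330/15 = 22, a_8 = floor((20 + 9)/22) = 1.
  m_9 = 22*1 - 9 = 13, d_9 = (411 - 13^2)/22 = 242/22 = 11, a_9 = floor((20 + 13)/11) = 3.
  m_10 = 11*3 - 13 = 20, d_10 = (411 - 20^2)/11 = 11/11 = 1, a_10 = floor((20 + 20)/1) = 40.
  m_11 = 1*40 - 20 = 20, d_11 = (411 - 20^2)/1 = 11/1 = 11: (m_11, d_11) = (m_1, d_1) = (20, 11), so from here the quotients repeat a_1, ..., a_10; the period length is 10.
So sqrt(411) = [20; (3, 1, 1, 1, 19, 1, 1, 1, 3, 40)] with period length k = 10.
k is even, so the fundamental solution of x^2 - 411y^2 = 1 is (p_{k-1}, q_{k-1}) = (p_9, q_9); compute convergents through index 9.
Convergents (p_i = a_i*p_{i-1} + p_{i-2}, q_i = a_i*q_{i-1} + q_{i-2} with p_{-2}=0, p_{-1}=1, q_{-2}=1, q_{-1}=0):
  i=0: a_0=20, p_0 = 20*1 + 0 = 20, q_0 = 20*0 + 1 = 1.
  i=1: a_1=3, p_1 = 3*20 + 1 = 61, q_1 = 3*1 + 0 = 3.
  i=2: a_2=1, p_2 = 1*61 + 20 = 81, q_2 = 1*3 + 1 = 4.
  i=3: a_3=1, p_3 = 1*81 + 61 = 142, q_3 = 1*4 + 3 = 7.
  i=4: a_4=1, p_4 = 1*142 + 81 = 223, q_4 = 1*7 + 4 = 11.
  i=5: a_5=19, p_5 = 19*223 + 142 = 4379, q_5 = 19*11 + 7 = 216.
  i=6: a_6=1, p_6 = 1*4379 + 223 = 4602, q_6 = 1*216 + 11 = 227.
  i=7: a_7=1, p_7 = 1*4602 + 4379 = 8981, q_7 = 1*227 + 216 = 443.
  i=8: a_8=1, p_8 = 1*8981 + 4602 = 13583, q_8 = 1*443 + 227 = 670.
  i=9: a_9=3, p_9 = 3*13583 + 8981 = 49730, q_9 = 3*670 + 443 = 2453.
Check: 49730^2 - 411*2453^2 = 2473072900 - 2473072899 = 1, so (x, y) = (49730, 2453) solves the equation, and by the theorem it is the least positive solution.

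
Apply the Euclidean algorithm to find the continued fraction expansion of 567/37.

Run the Euclidean algorithm on 567 and 37; the successive quotients are the partial quotients a_0, a_1, ... (each step inverts the fractional part left over by the previous one):
  567 = 15*37 + 12, so a_0 = 15.
  37 = 3*12 + 1, so a_1 = 3.
  12 = 12*1 + 0, so a_2 = 12.
The remainder reaches 0 after 3 divisions, so the expansion has 3 partial quotients, read off in order.

[15; 3, 12]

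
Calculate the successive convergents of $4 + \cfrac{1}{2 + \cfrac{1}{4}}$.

Using the convergent recurrence p_i = a_i*p_{i-1} + p_{i-2}, q_i = a_i*q_{i-1} + q_{i-2} with p_{-2}=0, p_{-1}=1, q_{-2}=1, q_{-1}=0:
  i=0: a_0=4, p_0 = 4*1 + 0 = 4, q_0 = 4*0 + 1 = 1.
  i=1: a_1=2, p_1 = 2*4 + 1 = 9, q_1 = 2*1 + 0 = 2.
  i=2: a_2=4, p_2 = 4*9 + 4 = 40, q_2 = 4*2 + 1 = 9.

4/1, 9/2, 40/9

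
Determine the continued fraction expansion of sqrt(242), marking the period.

Write x_i = (sqrt(242) + m_i)/d_i with (m_0, d_0) = (0, 1). a_0 = floor(sqrt(242)) = 15, since 15^2 = 225 <= 242 < 256 = 16^2.
Iterate m_{i+1} = d_i*a_i - m_i, d_{i+1} = (242 - m_{i+1}^2)/d_i, a_{i+1} = floor((a_0 + m_{i+1})/d_{i+1}):
  m_1 = 1*15 - 0 = 15, d_1 = (242 - 15^2)/1 = 17/1 = 17, a_1 = floor((15 + 15)/17) = 1.
  m_2 = 17*1 - 15 = 2, d_2 = (242 - 2^2)/17 = 238/17 = 14, a_2 = floor((15 + 2)/14) = 1.
  m_3 = 14*1 - 2 = 12, d_3 = (242 - 12^2)/14 = 98/14 = 7, a_3 = floor((15 + 12)/7) = 3.
  m_4 = 7*3 - 12 = 9, d_4 = (242 - 9^2)/7 = 161/7 = 23, a_4 = floor((15 + 9)/23) = 1.
  m_5 = 23*1 - 9 = 14, d_5 = (242 - 14^2)/23 = 46/23 = 2, a_5 = floor((15 + 14)/2) = 14.
  m_6 = 2*14 - 14 = 14, d_6 = (242 - 14^2)/2 = 46/2 = 23, a_6 = floor((15 + 14)/23) = 1.
  m_7 = 23*1 - 14 = 9, d_7 = (242 - 9^2)/23 = 161/23 = 7, a_7 = floor((15 + 9)/7) = 3.
  m_8 = 7*3 - 9 = 12, d_8 = (242 - 12^2)/7 = 98/7 = 14, a_8 = floor((15 + 12)/14) = 1.
  m_9 = 14*1 - 12 = 2, d_9 = (242 - 2^2)/14 = 238/14 = 17, a_9 = floor((15 + 2)/17) = 1.
  m_10 = 17*1 - 2 = 15, d_10 = (242 - 15^2)/17 = 17/17 = 1, a_10 = floor((15 + 15)/1) = 30.
  m_11 = 1*30 - 15 = 15, d_11 = (242 - 15^2)/1 = 17/1 = 17: (m_11, d_11) = (m_1, d_1) = (15, 17), so from here the quotients repeat a_1, ..., a_10; the period length is 10.
Hence the expansion of sqrt(242) is a_0 = 15 followed by the repeating block 1, 1, 3, 1, 14, 1, 3, 1, 1, 30 (period 10).

[15; (1, 1, 3, 1, 14, 1, 3, 1, 1, 30)]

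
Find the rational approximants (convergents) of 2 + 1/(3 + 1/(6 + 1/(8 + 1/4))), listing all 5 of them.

2/1, 7/3, 44/19, 359/155, 1480/639

Using the convergent recurrence p_i = a_i*p_{i-1} + p_{i-2}, q_i = a_i*q_{i-1} + q_{i-2} with p_{-2}=0, p_{-1}=1, q_{-2}=1, q_{-1}=0:
  i=0: a_0=2, p_0 = 2*1 + 0 = 2, q_0 = 2*0 + 1 = 1.
  i=1: a_1=3, p_1 = 3*2 + 1 = 7, q_1 = 3*1 + 0 = 3.
  i=2: a_2=6, p_2 = 6*7 + 2 = 44, q_2 = 6*3 + 1 = 19.
  i=3: a_3=8, p_3 = 8*44 + 7 = 359, q_3 = 8*19 + 3 = 155.
  i=4: a_4=4, p_4 = 4*359 + 44 = 1480, q_4 = 4*155 + 19 = 639.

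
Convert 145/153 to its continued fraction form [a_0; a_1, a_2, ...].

[0; 1, 18, 8]

Run the Euclidean algorithm on 145 and 153; the successive quotients are the partial quotients a_0, a_1, ... (each step inverts the fractional part left over by the previous one):
  145 = 0*153 + 145, so a_0 = 0.
  153 = 1*145 + 8, so a_1 = 1.
  145 = 18*8 + 1, so a_2 = 18.
  8 = 8*1 + 0, so a_3 = 8.
The remainder reaches 0 after 4 divisions, so the expansion has 4 partial quotients, read off in order.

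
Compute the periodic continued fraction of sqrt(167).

Write x_i = (sqrt(167) + m_i)/d_i with (m_0, d_0) = (0, 1). a_0 = floor(sqrt(167)) = 12, since 12^2 = 144 <= 167 < 169 = 13^2.
Iterate m_{i+1} = d_i*a_i - m_i, d_{i+1} = (167 - m_{i+1}^2)/d_i, a_{i+1} = floor((a_0 + m_{i+1})/d_{i+1}):
  m_1 = 1*12 - 0 = 12, d_1 = (167 - 12^2)/1 = 23/1 = 23, a_1 = floor((12 + 12)/23) = 1.
  m_2 = 23*1 - 12 = 11, d_2 = (167 - 11^2)/23 = 46/23 = 2, a_2 = floor((12 + 11)/2) = 11.
  m_3 = 2*11 - 11 = 11, d_3 = (167 - 11^2)/2 = 46/2 = 23, a_3 = floor((12 + 11)/23) = 1.
  m_4 = 23*1 - 11 = 12, d_4 = (167 - 12^2)/23 = 23/23 = 1, a_4 = floor((12 + 12)/1) = 24.
  m_5 = 1*24 - 12 = 12, d_5 = (167 - 12^2)/1 = 23/1 = 23: (m_5, d_5) = (m_1, d_1) = (12, 23), so from here the quotients repeat a_1, ..., a_4; the period length is 4.
Hence the expansion of sqrt(167) is a_0 = 12 followed by the repeating block 1, 11, 1, 24 (period 4).

[12; (1, 11, 1, 24)]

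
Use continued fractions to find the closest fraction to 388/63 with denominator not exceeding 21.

117/19

Expand x = 388/63 as a continued fraction with the Euclidean algorithm:
  388 = 6*63 + 10, so a_0 = 6.
  63 = 6*10 + 3, so a_1 = 6.
  10 = 3*3 + 1, so a_2 = 3.
  3 = 3*1 + 0, so a_3 = 3.
so x = [6; 6, 3, 3].
Convergents (p_i = a_i*p_{i-1} + p_{i-2}, q_i = a_i*q_{i-1} + q_{i-2} with p_{-2}=0, p_{-1}=1, q_{-2}=1, q_{-1}=0), until the denominator exceeds 21:
  i=0: a_0=6, p_0 = 6*1 + 0 = 6, q_0 = 6*0 + 1 = 1.
  i=1: a_1=6, p_1 = 6*6 + 1 = 37, q_1 = 6*1 + 0 = 6.
  i=2: a_2=3, p_2 = 3*37 + 6 = 117, q_2 = 3*6 + 1 = 19.
  i=3: a_3=3, p_3 = 3*117 + 37 = 388, q_3 = 3*19 + 6 = 63.
q_3 = 63 > 21, so the last convergent with denominator <= 21 is p_2/q_2 = 117/19.
The closest fraction with denominator <= 21 is either p_2/q_2 or the intermediate fraction (k*p_2 + p_1)/(k*q_2 + q_1) with the largest k >= 1 whose denominator stays <= 21; these approach x as k grows, and every other convergent or intermediate fraction in range is farther away.
Largest k: floor((21 - q_1)/q_2) = floor((21 - 6)/19) = 0.
Since k = 0, no intermediate fraction beyond p_2/q_2 has denominator <= 21, so the convergent 117/19 is the closest (its error is |388*19 - 117*63|/(63*19) = 1/1197).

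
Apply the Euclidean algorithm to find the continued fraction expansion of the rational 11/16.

Run the Euclidean algorithm on 11 and 16; the successive quotients are the partial quotients a_0, a_1, ... (each step inverts the fractional part left over by the previous one):
  11 = 0*16 + 11, so a_0 = 0.
  16 = 1*11 + 5, so a_1 = 1.
  11 = 2*5 + 1, so a_2 = 2.
  5 = 5*1 + 0, so a_3 = 5.
The remainder reaches 0 after 4 divisions, so the expansion has 4 partial quotients, read off in order.

[0; 1, 2, 5]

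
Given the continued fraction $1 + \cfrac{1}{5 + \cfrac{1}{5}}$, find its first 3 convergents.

Using the convergent recurrence p_i = a_i*p_{i-1} + p_{i-2}, q_i = a_i*q_{i-1} + q_{i-2} with p_{-2}=0, p_{-1}=1, q_{-2}=1, q_{-1}=0:
  i=0: a_0=1, p_0 = 1*1 + 0 = 1, q_0 = 1*0 + 1 = 1.
  i=1: a_1=5, p_1 = 5*1 + 1 = 6, q_1 = 5*1 + 0 = 5.
  i=2: a_2=5, p_2 = 5*6 + 1 = 31, q_2 = 5*5 + 1 = 26.

1/1, 6/5, 31/26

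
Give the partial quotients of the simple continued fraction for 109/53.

[2; 17, 1, 2]

Run the Euclidean algorithm on 109 and 53; the successive quotients are the partial quotients a_0, a_1, ... (each step inverts the fractional part left over by the previous one):
  109 = 2*53 + 3, so a_0 = 2.
  53 = 17*3 + 2, so a_1 = 17.
  3 = 1*2 + 1, so a_2 = 1.
  2 = 2*1 + 0, so a_3 = 2.
The remainder reaches 0 after 4 divisions, so the expansion has 4 partial quotients, read off in order.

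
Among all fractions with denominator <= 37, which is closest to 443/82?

27/5

Expand x = 443/82 as a continued fraction with the Euclidean algorithm:
  443 = 5*82 + 33, so a_0 = 5.
  82 = 2*33 + 16, so a_1 = 2.
  33 = 2*16 + 1, so a_2 = 2.
  16 = 16*1 + 0, so a_3 = 16.
so x = [5; 2, 2, 16].
Convergents (p_i = a_i*p_{i-1} + p_{i-2}, q_i = a_i*q_{i-1} + q_{i-2} with p_{-2}=0, p_{-1}=1, q_{-2}=1, q_{-1}=0), until the denominator exceeds 37:
  i=0: a_0=5, p_0 = 5*1 + 0 = 5, q_0 = 5*0 + 1 = 1.
  i=1: a_1=2, p_1 = 2*5 + 1 = 11, q_1 = 2*1 + 0 = 2.
  i=2: a_2=2, p_2 = 2*11 + 5 = 27, q_2 = 2*2 + 1 = 5.
  i=3: a_3=16, p_3 = 16*27 + 11 = 443, q_3 = 16*5 + 2 = 82.
q_3 = 82 > 37, so the last convergent with denominator <= 37 is p_2/q_2 = 27/5.
The closest fraction with denominator <= 37 is either p_2/q_2 or the intermediate fraction (k*p_2 + p_1)/(k*q_2 + q_1) with the largest k >= 1 whose denominator stays <= 37; these approach x as k grows, and every other convergent or intermediate fraction in range is farther away.
Largest k: floor((37 - q_1)/q_2) = floor((37 - 2)/5) = 7.
That gives (7*27 + 11)/(7*5 + 2) = 200/37.
Compare the errors: |x - 27/5| = |443*5 - 27*82|/(82*5) = 1/410, and |x - 200/37| = |443*37 - 200*82|/(82*37) = 9/3034.
Cross-multiplying, 1*3034 = 3034 < 3690 = 9*410, so 1/410 is smaller: the convergent 27/5 is closer to x than 200/37.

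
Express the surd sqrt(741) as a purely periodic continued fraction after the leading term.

[27; (4, 1, 1, 13, 18, 13, 1, 1, 4, 54)]

Write x_i = (sqrt(741) + m_i)/d_i with (m_0, d_0) = (0, 1). a_0 = floor(sqrt(741)) = 27, since 27^2 = 729 <= 741 < 784 = 28^2.
Iterate m_{i+1} = d_i*a_i - m_i, d_{i+1} = (741 - m_{i+1}^2)/d_i, a_{i+1} = floor((a_0 + m_{i+1})/d_{i+1}):
  m_1 = 1*27 - 0 = 27, d_1 = (741 - 27^2)/1 = 12/1 = 12, a_1 = floor((27 + 27)/12) = 4.
  m_2 = 12*4 - 27 = 21, d_2 = (741 - 21^2)/12 = 300/12 = 25, a_2 = floor((27 + 21)/25) = 1.
  m_3 = 25*1 - 21 = 4, d_3 = (741 - 4^2)/25 = 725/25 = 29, a_3 = floor((27 + 4)/29) = 1.
  m_4 = 29*1 - 4 = 25, d_4 = (741 - 25^2)/29 = 116/29 = 4, a_4 = floor((27 + 25)/4) = 13.
  m_5 = 4*13 - 25 = 27, d_5 = (741 - 27^2)/4 = 12/4 = 3, a_5 = floor((27 + 27)/3) = 18.
  m_6 = 3*18 - 27 = 27, d_6 = (741 - 27^2)/3 = 12/3 = 4, a_6 = floor((27 + 27)/4) = 13.
  m_7 = 4*13 - 27 = 25, d_7 = (741 - 25^2)/4 = 116/4 = 29, a_7 = floor((27 + 25)/29) = 1.
  m_8 = 29*1 - 25 = 4, d_8 = (741 - 4^2)/29 = 725/29 = 25, a_8 = floor((27 + 4)/25) = 1.
  m_9 = 25*1 - 4 = 21, d_9 = (741 - 21^2)/25 = 300/25 = 12, a_9 = floor((27 + 21)/12) = 4.
  m_10 = 12*4 - 21 = 27, d_10 = (741 - 27^2)/12 = 12/12 = 1, a_10 = floor((27 + 27)/1) = 54.
  m_11 = 1*54 - 27 = 27, d_11 = (741 - 27^2)/1 = 12/1 = 12: (m_11, d_11) = (m_1, d_1) = (27, 12), so from here the quotients repeat a_1, ..., a_10; the period length is 10.
Hence the expansion of sqrt(741) is a_0 = 27 followed by the repeating block 4, 1, 1, 13, 18, 13, 1, 1, 4, 54 (period 10).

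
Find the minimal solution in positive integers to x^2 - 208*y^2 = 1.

First expand sqrt(208) as a continued fraction. With x_i = (sqrt(208) + m_i)/d_i and (m_0, d_0) = (0, 1): a_0 = floor(sqrt(208)) = 14, since 14^2 = 196 <= 208 < 225 = 15^2.
Iterate m_{i+1} = d_i*a_i - m_i, d_{i+1} = (208 - m_{i+1}^2)/d_i, a_{i+1} = floor((a_0 + m_{i+1})/d_{i+1}):
  m_1 = 1*14 - 0 = 14, d_1 = (208 - 14^2)/1 = 12/1 = 12, a_1 = floor((14 + 14)/12) = 2.
  m_2 = 12*2 - 14 = 10, d_2 = (208 - 10^2)/12 = 108/12 = 9, a_2 = floor((14 + 10)/9) = 2.
  m_3 = 9*2 - 10 = 8, d_3 = (208 - 8^2)/9 = 144/9 = 16, a_3 = floor((14 + 8)/16) = 1.
  m_4 = 16*1 - 8 = 8, d_4 = (208 - 8^2)/16 = 144/16 = 9, a_4 = floor((14 + 8)/9) = 2.
  m_5 = 9*2 - 8 = 10, d_5 = (208 - 10^2)/9 = 108/9 = 12, a_5 = floor((14 + 10)/12) = 2.
  m_6 = 12*2 - 10 = 14, d_6 = (208 - 14^2)/12 = 12/12 = 1, a_6 = floor((14 + 14)/1) = 28.
  m_7 = 1*28 - 14 = 14, d_7 = (208 - 14^2)/1 = 12/1 = 12: (m_7, d_7) = (m_1, d_1) = (14, 12), so from here the quotients repeat a_1, ..., a_6; the period length is 6.
So sqrt(208) = [14; (2, 2, 1, 2, 2, 28)] with period length k = 6.
k is even, so the fundamental solution of x^2 - 208y^2 = 1 is (p_{k-1}, q_{k-1}) = (p_5, q_5); compute convergents through index 5.
Convergents (p_i = a_i*p_{i-1} + p_{i-2}, q_i = a_i*q_{i-1} + q_{i-2} with p_{-2}=0, p_{-1}=1, q_{-2}=1, q_{-1}=0):
  i=0: a_0=14, p_0 = 14*1 + 0 = 14, q_0 = 14*0 + 1 = 1.
  i=1: a_1=2, p_1 = 2*14 + 1 = 29, q_1 = 2*1 + 0 = 2.
  i=2: a_2=2, p_2 = 2*29 + 14 = 72, q_2 = 2*2 + 1 = 5.
  i=3: a_3=1, p_3 = 1*72 + 29 = 101, q_3 = 1*5 + 2 = 7.
  i=4: a_4=2, p_4 = 2*101 + 72 = 274, q_4 = 2*7 + 5 = 19.
  i=5: a_5=2, p_5 = 2*274 + 101 = 649, q_5 = 2*19 + 7 = 45.
Check: 649^2 - 208*45^2 = 421201 - 421200 = 1, so (x, y) = (649, 45) solves the equation, and by the theorem it is the least positive solution.

(x, y) = (649, 45)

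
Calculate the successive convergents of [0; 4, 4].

Using the convergent recurrence p_i = a_i*p_{i-1} + p_{i-2}, q_i = a_i*q_{i-1} + q_{i-2} with p_{-2}=0, p_{-1}=1, q_{-2}=1, q_{-1}=0:
  i=0: a_0=0, p_0 = 0*1 + 0 = 0, q_0 = 0*0 + 1 = 1.
  i=1: a_1=4, p_1 = 4*0 + 1 = 1, q_1 = 4*1 + 0 = 4.
  i=2: a_2=4, p_2 = 4*1 + 0 = 4, q_2 = 4*4 + 1 = 17.

0/1, 1/4, 4/17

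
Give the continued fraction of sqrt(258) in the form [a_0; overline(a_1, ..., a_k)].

Write x_i = (sqrt(258) + m_i)/d_i with (m_0, d_0) = (0, 1). a_0 = floor(sqrt(258)) = 16, since 16^2 = 256 <= 258 < 289 = 17^2.
Iterate m_{i+1} = d_i*a_i - m_i, d_{i+1} = (258 - m_{i+1}^2)/d_i, a_{i+1} = floor((a_0 + m_{i+1})/d_{i+1}):
  m_1 = 1*16 - 0 = 16, d_1 = (258 - 16^2)/1 = 2/1 = 2, a_1 = floor((16 + 16)/2) = 16.
  m_2 = 2*16 - 16 = 16, d_2 = (258 - 16^2)/2 = 2/2 = 1, a_2 = floor((16 + 16)/1) = 32.
  m_3 = 1*32 - 16 = 16, d_3 = (258 - 16^2)/1 = 2/1 = 2: (m_3, d_3) = (m_1, d_1) = (16, 2), so from here the quotients repeat a_1, a_2; the period length is 2.
Hence the expansion of sqrt(258) is a_0 = 16 followed by the repeating block 16, 32 (period 2).

[16; overline(16, 32)]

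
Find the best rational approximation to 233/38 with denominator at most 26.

141/23

Expand x = 233/38 as a continued fraction with the Euclidean algorithm:
  233 = 6*38 + 5, so a_0 = 6.
  38 = 7*5 + 3, so a_1 = 7.
  5 = 1*3 + 2, so a_2 = 1.
  3 = 1*2 + 1, so a_3 = 1.
  2 = 2*1 + 0, so a_4 = 2.
so x = [6; 7, 1, 1, 2].
Convergents (p_i = a_i*p_{i-1} + p_{i-2}, q_i = a_i*q_{i-1} + q_{i-2} with p_{-2}=0, p_{-1}=1, q_{-2}=1, q_{-1}=0), until the denominator exceeds 26:
  i=0: a_0=6, p_0 = 6*1 + 0 = 6, q_0 = 6*0 + 1 = 1.
  i=1: a_1=7, p_1 = 7*6 + 1 = 43, q_1 = 7*1 + 0 = 7.
  i=2: a_2=1, p_2 = 1*43 + 6 = 49, q_2 = 1*7 + 1 = 8.
  i=3: a_3=1, p_3 = 1*49 + 43 = 92, q_3 = 1*8 + 7 = 15.
  i=4: a_4=2, p_4 = 2*92 + 49 = 233, q_4 = 2*15 + 8 = 38.
q_4 = 38 > 26, so the last convergent with denominator <= 26 is p_3/q_3 = 92/15.
The closest fraction with denominator <= 26 is either p_3/q_3 or the intermediate fraction (k*p_3 + p_2)/(k*q_3 + q_2) with the largest k >= 1 whose denominator stays <= 26; these approach x as k grows, and every other convergent or intermediate fraction in range is farther away.
Largest k: floor((26 - q_2)/q_3) = floor((26 - 8)/15) = 1.
That gives (1*92 + 49)/(1*15 + 8) = 141/23.
Compare the errors: |x - 92/15| = |233*15 - 92*38|/(38*15) = 1/570, and |x - 141/23| = |233*23 - 141*38|/(38*23) = 1/874.
Cross-multiplying, 1*570 = 570 < 874 = 1*874, so 1/874 is smaller: the intermediate fraction 141/23 is closer to x than 92/15.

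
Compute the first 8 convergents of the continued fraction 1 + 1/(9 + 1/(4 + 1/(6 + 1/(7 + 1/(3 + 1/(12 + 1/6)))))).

Using the convergent recurrence p_i = a_i*p_{i-1} + p_{i-2}, q_i = a_i*q_{i-1} + q_{i-2} with p_{-2}=0, p_{-1}=1, q_{-2}=1, q_{-1}=0:
  i=0: a_0=1, p_0 = 1*1 + 0 = 1, q_0 = 1*0 + 1 = 1.
  i=1: a_1=9, p_1 = 9*1 + 1 = 10, q_1 = 9*1 + 0 = 9.
  i=2: a_2=4, p_2 = 4*10 + 1 = 41, q_2 = 4*9 + 1 = 37.
  i=3: a_3=6, p_3 = 6*41 + 10 = 256, q_3 = 6*37 + 9 = 231.
  i=4: a_4=7, p_4 = 7*256 + 41 = 1833, q_4 = 7*231 + 37 = 1654.
  i=5: a_5=3, p_5 = 3*1833 + 256 = 5755, q_5 = 3*1654 + 231 = 5193.
  i=6: a_6=12, p_6 = 12*5755 + 1833 = 70893, q_6 = 12*5193 + 1654 = 63970.
  i=7: a_7=6, p_7 = 6*70893 + 5755 = 431113, q_7 = 6*63970 + 5193 = 389013.

1/1, 10/9, 41/37, 256/231, 1833/1654, 5755/5193, 70893/63970, 431113/389013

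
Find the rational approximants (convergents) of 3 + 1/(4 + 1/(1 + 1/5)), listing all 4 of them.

Using the convergent recurrence p_i = a_i*p_{i-1} + p_{i-2}, q_i = a_i*q_{i-1} + q_{i-2} with p_{-2}=0, p_{-1}=1, q_{-2}=1, q_{-1}=0:
  i=0: a_0=3, p_0 = 3*1 + 0 = 3, q_0 = 3*0 + 1 = 1.
  i=1: a_1=4, p_1 = 4*3 + 1 = 13, q_1 = 4*1 + 0 = 4.
  i=2: a_2=1, p_2 = 1*13 + 3 = 16, q_2 = 1*4 + 1 = 5.
  i=3: a_3=5, p_3 = 5*16 + 13 = 93, q_3 = 5*5 + 4 = 29.

3/1, 13/4, 16/5, 93/29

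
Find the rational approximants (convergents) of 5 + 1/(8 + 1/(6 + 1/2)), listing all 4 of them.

Using the convergent recurrence p_i = a_i*p_{i-1} + p_{i-2}, q_i = a_i*q_{i-1} + q_{i-2} with p_{-2}=0, p_{-1}=1, q_{-2}=1, q_{-1}=0:
  i=0: a_0=5, p_0 = 5*1 + 0 = 5, q_0 = 5*0 + 1 = 1.
  i=1: a_1=8, p_1 = 8*5 + 1 = 41, q_1 = 8*1 + 0 = 8.
  i=2: a_2=6, p_2 = 6*41 + 5 = 251, q_2 = 6*8 + 1 = 49.
  i=3: a_3=2, p_3 = 2*251 + 41 = 543, q_3 = 2*49 + 8 = 106.

5/1, 41/8, 251/49, 543/106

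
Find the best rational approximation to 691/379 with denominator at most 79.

31/17

Expand x = 691/379 as a continued fraction with the Euclidean algorithm:
  691 = 1*379 + 312, so a_0 = 1.
  379 = 1*312 + 67, so a_1 = 1.
  312 = 4*67 + 44, so a_2 = 4.
  67 = 1*44 + 23, so a_3 = 1.
  44 = 1*23 + 21, so a_4 = 1.
  23 = 1*21 + 2, so a_5 = 1.
  21 = 10*2 + 1, so a_6 = 10.
  2 = 2*1 + 0, so a_7 = 2.
so x = [1; 1, 4, 1, 1, 1, 10, 2].
Convergents (p_i = a_i*p_{i-1} + p_{i-2}, q_i = a_i*q_{i-1} + q_{i-2} with p_{-2}=0, p_{-1}=1, q_{-2}=1, q_{-1}=0), until the denominator exceeds 79:
  i=0: a_0=1, p_0 = 1*1 + 0 = 1, q_0 = 1*0 + 1 = 1.
  i=1: a_1=1, p_1 = 1*1 + 1 = 2, q_1 = 1*1 + 0 = 1.
  i=2: a_2=4, p_2 = 4*2 + 1 = 9, q_2 = 4*1 + 1 = 5.
  i=3: a_3=1, p_3 = 1*9 + 2 = 11, q_3 = 1*5 + 1 = 6.
  i=4: a_4=1, p_4 = 1*11 + 9 = 20, q_4 = 1*6 + 5 = 11.
  i=5: a_5=1, p_5 = 1*20 + 11 = 31, q_5 = 1*11 + 6 = 17.
  i=6: a_6=10, p_6 = 10*31 + 20 = 330, q_6 = 10*17 + 11 = 181.
q_6 = 181 > 79, so the last convergent with denominator <= 79 is p_5/q_5 = 31/17.
The closest fraction with denominator <= 79 is either p_5/q_5 or the intermediate fraction (k*p_5 + p_4)/(k*q_5 + q_4) with the largest k >= 1 whose denominator stays <= 79; these approach x as k grows, and every other convergent or intermediate fraction in range is farther away.
Largest k: floor((79 - q_4)/q_5) = floor((79 - 11)/17) = 4.
That gives (4*31 + 20)/(4*17 + 11) = 144/79.
Compare the errors: |x - 31/17| = |691*17 - 31*379|/(379*17) = 2/6443, and |x - 144/79| = |691*79 - 144*379|/(379*79) = 13/29941.
Cross-multiplying, 2*29941 = 59882 < 83759 = 13*6443, so 2/6443 is smaller: the convergent 31/17 is closer to x than 144/79.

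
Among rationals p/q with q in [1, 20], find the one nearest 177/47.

64/17

Expand x = 177/47 as a continued fraction with the Euclidean algorithm:
  177 = 3*47 + 36, so a_0 = 3.
  47 = 1*36 + 11, so a_1 = 1.
  36 = 3*11 + 3, so a_2 = 3.
  11 = 3*3 + 2, so a_3 = 3.
  3 = 1*2 + 1, so a_4 = 1.
  2 = 2*1 + 0, so a_5 = 2.
so x = [3; 1, 3, 3, 1, 2].
Convergents (p_i = a_i*p_{i-1} + p_{i-2}, q_i = a_i*q_{i-1} + q_{i-2} with p_{-2}=0, p_{-1}=1, q_{-2}=1, q_{-1}=0), until the denominator exceeds 20:
  i=0: a_0=3, p_0 = 3*1 + 0 = 3, q_0 = 3*0 + 1 = 1.
  i=1: a_1=1, p_1 = 1*3 + 1 = 4, q_1 = 1*1 + 0 = 1.
  i=2: a_2=3, p_2 = 3*4 + 3 = 15, q_2 = 3*1 + 1 = 4.
  i=3: a_3=3, p_3 = 3*15 + 4 = 49, q_3 = 3*4 + 1 = 13.
  i=4: a_4=1, p_4 = 1*49 + 15 = 64, q_4 = 1*13 + 4 = 17.
  i=5: a_5=2, p_5 = 2*64 + 49 = 177, q_5 = 2*17 + 13 = 47.
q_5 = 47 > 20, so the last convergent with denominator <= 20 is p_4/q_4 = 64/17.
The closest fraction with denominator <= 20 is either p_4/q_4 or the intermediate fraction (k*p_4 + p_3)/(k*q_4 + q_3) with the largest k >= 1 whose denominator stays <= 20; these approach x as k grows, and every other convergent or intermediate fraction in range is farther away.
Largest k: floor((20 - q_3)/q_4) = floor((20 - 13)/17) = 0.
Since k = 0, no intermediate fraction beyond p_4/q_4 has denominator <= 20, so the convergent 64/17 is the closest (its error is |177*17 - 64*47|/(47*17) = 1/799).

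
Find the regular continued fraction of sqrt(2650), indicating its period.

[51; (2, 10, 1, 16, 4, 16, 1, 10, 2, 102)]

Write x_i = (sqrt(2650) + m_i)/d_i with (m_0, d_0) = (0, 1). a_0 = floor(sqrt(2650)) = 51, since 51^2 = 2601 <= 2650 < 2704 = 52^2.
Iterate m_{i+1} = d_i*a_i - m_i, d_{i+1} = (2650 - m_{i+1}^2)/d_i, a_{i+1} = floor((a_0 + m_{i+1})/d_{i+1}):
  m_1 = 1*51 - 0 = 51, d_1 = (2650 - 51^2)/1 = 49/1 = 49, a_1 = floor((51 + 51)/49) = 2.
  m_2 = 49*2 - 51 = 47, d_2 = (2650 - 47^2)/49 = 441/49 = 9, a_2 = floor((51 + 47)/9) = 10.
  m_3 = 9*10 - 47 = 43, d_3 = (2650 - 43^2)/9 = 801/9 = 89, a_3 = floor((51 + 43)/89) = 1.
  m_4 = 89*1 - 43 = 46, d_4 = (2650 - 46^2)/89 = 534/89 = 6, a_4 = floor((51 + 46)/6) = 16.
  m_5 = 6*16 - 46 = 50, d_5 = (2650 - 50^2)/6 = 150/6 = 25, a_5 = floor((51 + 50)/25) = 4.
  m_6 = 25*4 - 50 = 50, d_6 = (2650 - 50^2)/25 = 150/25 = 6, a_6 = floor((51 + 50)/6) = 16.
  m_7 = 6*16 - 50 = 46, d_7 = (2650 - 46^2)/6 = 534/6 = 89, a_7 = floor((51 + 46)/89) = 1.
  m_8 = 89*1 - 46 = 43, d_8 = (2650 - 43^2)/89 = 801/89 = 9, a_8 = floor((51 + 43)/9) = 10.
  m_9 = 9*10 - 43 = 47, d_9 = (2650 - 47^2)/9 = 441/9 = 49, a_9 = floor((51 + 47)/49) = 2.
  m_10 = 49*2 - 47 = 51, d_10 = (2650 - 51^2)/49 = 49/49 = 1, a_10 = floor((51 + 51)/1) = 102.
  m_11 = 1*102 - 51 = 51, d_11 = (2650 - 51^2)/1 = 49/1 = 49: (m_11, d_11) = (m_1, d_1) = (51, 49), so from here the quotients repeat a_1, ..., a_10; the period length is 10.
Hence the expansion of sqrt(2650) is a_0 = 51 followed by the repeating block 2, 10, 1, 16, 4, 16, 1, 10, 2, 102 (period 10).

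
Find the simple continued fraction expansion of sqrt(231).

[15; (5, 30)]

Write x_i = (sqrt(231) + m_i)/d_i with (m_0, d_0) = (0, 1). a_0 = floor(sqrt(231)) = 15, since 15^2 = 225 <= 231 < 256 = 16^2.
Iterate m_{i+1} = d_i*a_i - m_i, d_{i+1} = (231 - m_{i+1}^2)/d_i, a_{i+1} = floor((a_0 + m_{i+1})/d_{i+1}):
  m_1 = 1*15 - 0 = 15, d_1 = (231 - 15^2)/1 = 6/1 = 6, a_1 = floor((15 + 15)/6) = 5.
  m_2 = 6*5 - 15 = 15, d_2 = (231 - 15^2)/6 = 6/6 = 1, a_2 = floor((15 + 15)/1) = 30.
  m_3 = 1*30 - 15 = 15, d_3 = (231 - 15^2)/1 = 6/1 = 6: (m_3, d_3) = (m_1, d_1) = (15, 6), so from here the quotients repeat a_1, a_2; the period length is 2.
Hence the expansion of sqrt(231) is a_0 = 15 followed by the repeating block 5, 30 (period 2).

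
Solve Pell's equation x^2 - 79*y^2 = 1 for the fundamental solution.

First expand sqrt(79) as a continued fraction. With x_i = (sqrt(79) + m_i)/d_i and (m_0, d_0) = (0, 1): a_0 = floor(sqrt(79)) = 8, since 8^2 = 64 <= 79 < 81 = 9^2.
Iterate m_{i+1} = d_i*a_i - m_i, d_{i+1} = (79 - m_{i+1}^2)/d_i, a_{i+1} = floor((a_0 + m_{i+1})/d_{i+1}):
  m_1 = 1*8 - 0 = 8, d_1 = (79 - 8^2)/1 = 15/1 = 15, a_1 = floor((8 + 8)/15) = 1.
  m_2 = 15*1 - 8 = 7, d_2 = (79 - 7^2)/15 = 30/15 = 2, a_2 = floor((8 + 7)/2) = 7.
  m_3 = 2*7 - 7 = 7, d_3 = (79 - 7^2)/2 = 30/2 = 15, a_3 = floor((8 + 7)/15) = 1.
  m_4 = 15*1 - 7 = 8, d_4 = (79 - 8^2)/15 = 15/15 = 1, a_4 = floor((8 + 8)/1) = 16.
  m_5 = 1*16 - 8 = 8, d_5 = (79 - 8^2)/1 = 15/1 = 15: (m_5, d_5) = (m_1, d_1) = (8, 15), so from here the quotients repeat a_1, ..., a_4; the period length is 4.
So sqrt(79) = [8; (1, 7, 1, 16)] with period length k = 4.
k is even, so the fundamental solution of x^2 - 79y^2 = 1 is (p_{k-1}, q_{k-1}) = (p_3, q_3); compute convergents through index 3.
Convergents (p_i = a_i*p_{i-1} + p_{i-2}, q_i = a_i*q_{i-1} + q_{i-2} with p_{-2}=0, p_{-1}=1, q_{-2}=1, q_{-1}=0):
  i=0: a_0=8, p_0 = 8*1 + 0 = 8, q_0 = 8*0 + 1 = 1.
  i=1: a_1=1, p_1 = 1*8 + 1 = 9, q_1 = 1*1 + 0 = 1.
  i=2: a_2=7, p_2 = 7*9 + 8 = 71, q_2 = 7*1 + 1 = 8.
  i=3: a_3=1, p_3 = 1*71 + 9 = 80, q_3 = 1*8 + 1 = 9.
Check: 80^2 - 79*9^2 = 6400 - 6399 = 1, so (x, y) = (80, 9) solves the equation, and by the theorem it is the least positive solution.

(x, y) = (80, 9)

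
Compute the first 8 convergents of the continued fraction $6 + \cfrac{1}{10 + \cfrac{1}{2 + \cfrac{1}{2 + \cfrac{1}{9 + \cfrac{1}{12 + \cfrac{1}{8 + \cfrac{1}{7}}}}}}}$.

6/1, 61/10, 128/21, 317/52, 2981/489, 36089/5920, 291693/47849, 2077940/340863

Using the convergent recurrence p_i = a_i*p_{i-1} + p_{i-2}, q_i = a_i*q_{i-1} + q_{i-2} with p_{-2}=0, p_{-1}=1, q_{-2}=1, q_{-1}=0:
  i=0: a_0=6, p_0 = 6*1 + 0 = 6, q_0 = 6*0 + 1 = 1.
  i=1: a_1=10, p_1 = 10*6 + 1 = 61, q_1 = 10*1 + 0 = 10.
  i=2: a_2=2, p_2 = 2*61 + 6 = 128, q_2 = 2*10 + 1 = 21.
  i=3: a_3=2, p_3 = 2*128 + 61 = 317, q_3 = 2*21 + 10 = 52.
  i=4: a_4=9, p_4 = 9*317 + 128 = 2981, q_4 = 9*52 + 21 = 489.
  i=5: a_5=12, p_5 = 12*2981 + 317 = 36089, q_5 = 12*489 + 52 = 5920.
  i=6: a_6=8, p_6 = 8*36089 + 2981 = 291693, q_6 = 8*5920 + 489 = 47849.
  i=7: a_7=7, p_7 = 7*291693 + 36089 = 2077940, q_7 = 7*47849 + 5920 = 340863.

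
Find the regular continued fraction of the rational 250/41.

Run the Euclidean algorithm on 250 and 41; the successive quotients are the partial quotients a_0, a_1, ... (each step inverts the fractional part left over by the previous one):
  250 = 6*41 + 4, so a_0 = 6.
  41 = 10*4 + 1, so a_1 = 10.
  4 = 4*1 + 0, so a_2 = 4.
The remainder reaches 0 after 3 divisions, so the expansion has 3 partial quotients, read off in order.

[6; 10, 4]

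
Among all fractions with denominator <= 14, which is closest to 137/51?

Expand x = 137/51 as a continued fraction with the Euclidean algorithm:
  137 = 2*51 + 35, so a_0 = 2.
  51 = 1*35 + 16, so a_1 = 1.
  35 = 2*16 + 3, so a_2 = 2.
  16 = 5*3 + 1, so a_3 = 5.
  3 = 3*1 + 0, so a_4 = 3.
so x = [2; 1, 2, 5, 3].
Convergents (p_i = a_i*p_{i-1} + p_{i-2}, q_i = a_i*q_{i-1} + q_{i-2} with p_{-2}=0, p_{-1}=1, q_{-2}=1, q_{-1}=0), until the denominator exceeds 14:
  i=0: a_0=2, p_0 = 2*1 + 0 = 2, q_0 = 2*0 + 1 = 1.
  i=1: a_1=1, p_1 = 1*2 + 1 = 3, q_1 = 1*1 + 0 = 1.
  i=2: a_2=2, p_2 = 2*3 + 2 = 8, q_2 = 2*1 + 1 = 3.
  i=3: a_3=5, p_3 = 5*8 + 3 = 43, q_3 = 5*3 + 1 = 16.
q_3 = 16 > 14, so the last convergent with denominator <= 14 is p_2/q_2 = 8/3.
The closest fraction with denominator <= 14 is either p_2/q_2 or the intermediate fraction (k*p_2 + p_1)/(k*q_2 + q_1) with the largest k >= 1 whose denominator stays <= 14; these approach x as k grows, and every other convergent or intermediate fraction in range is farther away.
Largest k: floor((14 - q_1)/q_2) = floor((14 - 1)/3) = 4.
That gives (4*8 + 3)/(4*3 + 1) = 35/13.
Compare the errors: |x - 8/3| = |137*3 - 8*51|/(51*3) = 3/153, and |x - 35/13| = |137*13 - 35*51|/(51*13) = 4/663.
Cross-multiplying, 4*153 = 612 < 1989 = 3*663, so 4/663 is smaller: the intermediate fraction 35/13 is closer to x than 8/3.

35/13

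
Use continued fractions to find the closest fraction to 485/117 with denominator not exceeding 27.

29/7

Expand x = 485/117 as a continued fraction with the Euclidean algorithm:
  485 = 4*117 + 17, so a_0 = 4.
  117 = 6*17 + 15, so a_1 = 6.
  17 = 1*15 + 2, so a_2 = 1.
  15 = 7*2 + 1, so a_3 = 7.
  2 = 2*1 + 0, so a_4 = 2.
so x = [4; 6, 1, 7, 2].
Convergents (p_i = a_i*p_{i-1} + p_{i-2}, q_i = a_i*q_{i-1} + q_{i-2} with p_{-2}=0, p_{-1}=1, q_{-2}=1, q_{-1}=0), until the denominator exceeds 27:
  i=0: a_0=4, p_0 = 4*1 + 0 = 4, q_0 = 4*0 + 1 = 1.
  i=1: a_1=6, p_1 = 6*4 + 1 = 25, q_1 = 6*1 + 0 = 6.
  i=2: a_2=1, p_2 = 1*25 + 4 = 29, q_2 = 1*6 + 1 = 7.
  i=3: a_3=7, p_3 = 7*29 + 25 = 228, q_3 = 7*7 + 6 = 55.
q_3 = 55 > 27, so the last convergent with denominator <= 27 is p_2/q_2 = 29/7.
The closest fraction with denominator <= 27 is either p_2/q_2 or the intermediate fraction (k*p_2 + p_1)/(k*q_2 + q_1) with the largest k >= 1 whose denominator stays <= 27; these approach x as k grows, and every other convergent or intermediate fraction in range is farther away.
Largest k: floor((27 - q_1)/q_2) = floor((27 - 6)/7) = 3.
That gives (3*29 + 25)/(3*7 + 6) = 112/27.
Compare the errors: |x - 29/7| = |485*7 - 29*117|/(117*7) = 2/819, and |x - 112/27| = |485*27 - 112*117|/(117*27) = 9/3159.
Cross-multiplying, 2*3159 = 6318 < 7371 = 9*819, so 2/819 is smaller: the convergent 29/7 is closer to x than 112/27.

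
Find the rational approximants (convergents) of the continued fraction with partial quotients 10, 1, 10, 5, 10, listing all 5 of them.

Using the convergent recurrence p_i = a_i*p_{i-1} + p_{i-2}, q_i = a_i*q_{i-1} + q_{i-2} with p_{-2}=0, p_{-1}=1, q_{-2}=1, q_{-1}=0:
  i=0: a_0=10, p_0 = 10*1 + 0 = 10, q_0 = 10*0 + 1 = 1.
  i=1: a_1=1, p_1 = 1*10 + 1 = 11, q_1 = 1*1 + 0 = 1.
  i=2: a_2=10, p_2 = 10*11 + 10 = 120, q_2 = 10*1 + 1 = 11.
  i=3: a_3=5, p_3 = 5*120 + 11 = 611, q_3 = 5*11 + 1 = 56.
  i=4: a_4=10, p_4 = 10*611 + 120 = 6230, q_4 = 10*56 + 11 = 571.

10/1, 11/1, 120/11, 611/56, 6230/571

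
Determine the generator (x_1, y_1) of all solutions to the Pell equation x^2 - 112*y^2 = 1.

(x, y) = (127, 12)

First expand sqrt(112) as a continued fraction. With x_i = (sqrt(112) + m_i)/d_i and (m_0, d_0) = (0, 1): a_0 = floor(sqrt(112)) = 10, since 10^2 = 100 <= 112 < 121 = 11^2.
Iterate m_{i+1} = d_i*a_i - m_i, d_{i+1} = (112 - m_{i+1}^2)/d_i, a_{i+1} = floor((a_0 + m_{i+1})/d_{i+1}):
  m_1 = 1*10 - 0 = 10, d_1 = (112 - 10^2)/1 = 12/1 = 12, a_1 = floor((10 + 10)/12) = 1.
  m_2 = 12*1 - 10 = 2, d_2 = (112 - 2^2)/12 = 108/12 = 9, a_2 = floor((10 + 2)/9) = 1.
  m_3 = 9*1 - 2 = 7, d_3 = (112 - 7^2)/9 = 63/9 = 7, a_3 = floor((10 + 7)/7) = 2.
  m_4 = 7*2 - 7 = 7, d_4 = (112 - 7^2)/7 = 63/7 = 9, a_4 = floor((10 + 7)/9) = 1.
  m_5 = 9*1 - 7 = 2, d_5 = (112 - 2^2)/9 = 108/9 = 12, a_5 = floor((10 + 2)/12) = 1.
  m_6 = 12*1 - 2 = 10, d_6 = (112 - 10^2)/12 = 12/12 = 1, a_6 = floor((10 + 10)/1) = 20.
  m_7 = 1*20 - 10 = 10, d_7 = (112 - 10^2)/1 = 12/1 = 12: (m_7, d_7) = (m_1, d_1) = (10, 12), so from here the quotients repeat a_1, ..., a_6; the period length is 6.
So sqrt(112) = [10; (1, 1, 2, 1, 1, 20)] with period length k = 6.
k is even, so the fundamental solution of x^2 - 112y^2 = 1 is (p_{k-1}, q_{k-1}) = (p_5, q_5); compute convergents through index 5.
Convergents (p_i = a_i*p_{i-1} + p_{i-2}, q_i = a_i*q_{i-1} + q_{i-2} with p_{-2}=0, p_{-1}=1, q_{-2}=1, q_{-1}=0):
  i=0: a_0=10, p_0 = 10*1 + 0 = 10, q_0 = 10*0 + 1 = 1.
  i=1: a_1=1, p_1 = 1*10 + 1 = 11, q_1 = 1*1 + 0 = 1.
  i=2: a_2=1, p_2 = 1*11 + 10 = 21, q_2 = 1*1 + 1 = 2.
  i=3: a_3=2, p_3 = 2*21 + 11 = 53, q_3 = 2*2 + 1 = 5.
  i=4: a_4=1, p_4 = 1*53 + 21 = 74, q_4 = 1*5 + 2 = 7.
  i=5: a_5=1, p_5 = 1*74 + 53 = 127, q_5 = 1*7 + 5 = 12.
Check: 127^2 - 112*12^2 = 16129 - 16128 = 1, so (x, y) = (127, 12) solves the equation, and by the theorem it is the least positive solution.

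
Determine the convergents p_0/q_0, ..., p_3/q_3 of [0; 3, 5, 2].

Using the convergent recurrence p_i = a_i*p_{i-1} + p_{i-2}, q_i = a_i*q_{i-1} + q_{i-2} with p_{-2}=0, p_{-1}=1, q_{-2}=1, q_{-1}=0:
  i=0: a_0=0, p_0 = 0*1 + 0 = 0, q_0 = 0*0 + 1 = 1.
  i=1: a_1=3, p_1 = 3*0 + 1 = 1, q_1 = 3*1 + 0 = 3.
  i=2: a_2=5, p_2 = 5*1 + 0 = 5, q_2 = 5*3 + 1 = 16.
  i=3: a_3=2, p_3 = 2*5 + 1 = 11, q_3 = 2*16 + 3 = 35.

0/1, 1/3, 5/16, 11/35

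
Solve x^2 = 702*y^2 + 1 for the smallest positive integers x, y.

(x, y) = (53, 2)

First expand sqrt(702) as a continued fraction. With x_i = (sqrt(702) + m_i)/d_i and (m_0, d_0) = (0, 1): a_0 = floor(sqrt(702)) = 26, since 26^2 = 676 <= 702 < 729 = 27^2.
Iterate m_{i+1} = d_i*a_i - m_i, d_{i+1} = (702 - m_{i+1}^2)/d_i, a_{i+1} = floor((a_0 + m_{i+1})/d_{i+1}):
  m_1 = 1*26 - 0 = 26, d_1 = (702 - 26^2)/1 = 26/1 = 26, a_1 = floor((26 + 26)/26) = 2.
  m_2 = 26*2 - 26 = 26, d_2 = (702 - 26^2)/26 = 26/26 = 1, a_2 = floor((26 + 26)/1) = 52.
  m_3 = 1*52 - 26 = 26, d_3 = (702 - 26^2)/1 = 26/1 = 26: (m_3, d_3) = (m_1, d_1) = (26, 26), so from here the quotients repeat a_1, a_2; the period length is 2.
So sqrt(702) = [26; (2, 52)] with period length k = 2.
k is even, so the fundamental solution of x^2 - 702y^2 = 1 is (p_{k-1}, q_{k-1}) = (p_1, q_1); compute convergents through index 1.
Convergents (p_i = a_i*p_{i-1} + p_{i-2}, q_i = a_i*q_{i-1} + q_{i-2} with p_{-2}=0, p_{-1}=1, q_{-2}=1, q_{-1}=0):
  i=0: a_0=26, p_0 = 26*1 + 0 = 26, q_0 = 26*0 + 1 = 1.
  i=1: a_1=2, p_1 = 2*26 + 1 = 53, q_1 = 2*1 + 0 = 2.
Check: 53^2 - 702*2^2 = 2809 - 2808 = 1, so (x, y) = (53, 2) solves the equation, and by the theorem it is the least positive solution.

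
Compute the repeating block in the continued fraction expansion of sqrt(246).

[15; (1, 2, 5, 1, 14, 1, 5, 2, 1, 30)]

Write x_i = (sqrt(246) + m_i)/d_i with (m_0, d_0) = (0, 1). a_0 = floor(sqrt(246)) = 15, since 15^2 = 225 <= 246 < 256 = 16^2.
Iterate m_{i+1} = d_i*a_i - m_i, d_{i+1} = (246 - m_{i+1}^2)/d_i, a_{i+1} = floor((a_0 + m_{i+1})/d_{i+1}):
  m_1 = 1*15 - 0 = 15, d_1 = (246 - 15^2)/1 = 21/1 = 21, a_1 = floor((15 + 15)/21) = 1.
  m_2 = 21*1 - 15 = 6, d_2 = (246 - 6^2)/21 = 210/21 = 10, a_2 = floor((15 + 6)/10) = 2.
  m_3 = 10*2 - 6 = 14, d_3 = (246 - 14^2)/10 = 50/10 = 5, a_3 = floor((15 + 14)/5) = 5.
  m_4 = 5*5 - 14 = 11, d_4 = (246 - 11^2)/5 = 125/5 = 25, a_4 = floor((15 + 11)/25) = 1.
  m_5 = 25*1 - 11 = 14, d_5 = (246 - 14^2)/25 = 50/25 = 2, a_5 = floor((15 + 14)/2) = 14.
  m_6 = 2*14 - 14 = 14, d_6 = (246 - 14^2)/2 = 50/2 = 25, a_6 = floor((15 + 14)/25) = 1.
  m_7 = 25*1 - 14 = 11, d_7 = (246 - 11^2)/25 = 125/25 = 5, a_7 = floor((15 + 11)/5) = 5.
  m_8 = 5*5 - 11 = 14, d_8 = (246 - 14^2)/5 = 50/5 = 10, a_8 = floor((15 + 14)/10) = 2.
  m_9 = 10*2 - 14 = 6, d_9 = (246 - 6^2)/10 = 210/10 = 21, a_9 = floor((15 + 6)/21) = 1.
  m_10 = 21*1 - 6 = 15, d_10 = (246 - 15^2)/21 = 21/21 = 1, a_10 = floor((15 + 15)/1) = 30.
  m_11 = 1*30 - 15 = 15, d_11 = (246 - 15^2)/1 = 21/1 = 21: (m_11, d_11) = (m_1, d_1) = (15, 21), so from here the quotients repeat a_1, ..., a_10; the period length is 10.
Hence the expansion of sqrt(246) is a_0 = 15 followed by the repeating block 1, 2, 5, 1, 14, 1, 5, 2, 1, 30 (period 10).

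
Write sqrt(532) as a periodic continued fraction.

[23; (15, 2, 1, 4, 2, 4, 1, 2, 15, 46)]

Write x_i = (sqrt(532) + m_i)/d_i with (m_0, d_0) = (0, 1). a_0 = floor(sqrt(532)) = 23, since 23^2 = 529 <= 532 < 576 = 24^2.
Iterate m_{i+1} = d_i*a_i - m_i, d_{i+1} = (532 - m_{i+1}^2)/d_i, a_{i+1} = floor((a_0 + m_{i+1})/d_{i+1}):
  m_1 = 1*23 - 0 = 23, d_1 = (532 - 23^2)/1 = 3/1 = 3, a_1 = floor((23 + 23)/3) = 15.
  m_2 = 3*15 - 23 = 22, d_2 = (532 - 22^2)/3 = 48/3 = 16, a_2 = floor((23 + 22)/16) = 2.
  m_3 = 16*2 - 22 = 10, d_3 = (532 - 10^2)/16 = 432/16 = 27, a_3 = floor((23 + 10)/27) = 1.
  m_4 = 27*1 - 10 = 17, d_4 = (532 - 17^2)/27 = 243/27 = 9, a_4 = floor((23 + 17)/9) = 4.
  m_5 = 9*4 - 17 = 19, d_5 = (532 - 19^2)/9 = 171/9 = 19, a_5 = floor((23 + 19)/19) = 2.
  m_6 = 19*2 - 19 = 19, d_6 = (532 - 19^2)/19 = 171/19 = 9, a_6 = floor((23 + 19)/9) = 4.
  m_7 = 9*4 - 19 = 17, d_7 = (532 - 17^2)/9 = 243/9 = 27, a_7 = floor((23 + 17)/27) = 1.
  m_8 = 27*1 - 17 = 10, d_8 = (532 - 10^2)/27 = 432/27 = 16, a_8 = floor((23 + 10)/16) = 2.
  m_9 = 16*2 - 10 = 22, d_9 = (532 - 22^2)/16 = 48/16 = 3, a_9 = floor((23 + 22)/3) = 15.
  m_10 = 3*15 - 22 = 23, d_10 = (532 - 23^2)/3 = 3/3 = 1, a_10 = floor((23 + 23)/1) = 46.
  m_11 = 1*46 - 23 = 23, d_11 = (532 - 23^2)/1 = 3/1 = 3: (m_11, d_11) = (m_1, d_1) = (23, 3), so from here the quotients repeat a_1, ..., a_10; the period length is 10.
Hence the expansion of sqrt(532) is a_0 = 23 followed by the repeating block 15, 2, 1, 4, 2, 4, 1, 2, 15, 46 (period 10).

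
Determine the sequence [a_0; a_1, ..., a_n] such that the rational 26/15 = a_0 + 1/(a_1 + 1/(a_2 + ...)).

[1; 1, 2, 1, 3]

Run the Euclidean algorithm on 26 and 15; the successive quotients are the partial quotients a_0, a_1, ... (each step inverts the fractional part left over by the previous one):
  26 = 1*15 + 11, so a_0 = 1.
  15 = 1*11 + 4, so a_1 = 1.
  11 = 2*4 + 3, so a_2 = 2.
  4 = 1*3 + 1, so a_3 = 1.
  3 = 3*1 + 0, so a_4 = 3.
The remainder reaches 0 after 5 divisions, so the expansion has 5 partial quotients, read off in order.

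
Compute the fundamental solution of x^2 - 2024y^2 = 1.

(x, y) = (45, 1)

First expand sqrt(2024) as a continued fraction. With x_i = (sqrt(2024) + m_i)/d_i and (m_0, d_0) = (0, 1): a_0 = floor(sqrt(2024)) = 44, since 44^2 = 1936 <= 2024 < 2025 = 45^2.
Iterate m_{i+1} = d_i*a_i - m_i, d_{i+1} = (2024 - m_{i+1}^2)/d_i, a_{i+1} = floor((a_0 + m_{i+1})/d_{i+1}):
  m_1 = 1*44 - 0 = 44, d_1 = (2024 - 44^2)/1 = 88/1 = 88, a_1 = floor((44 + 44)/88) = 1.
  m_2 = 88*1 - 44 = 44, d_2 = (2024 - 44^2)/88 = 88/88 = 1, a_2 = floor((44 + 44)/1) = 88.
  m_3 = 1*88 - 44 = 44, d_3 = (2024 - 44^2)/1 = 88/1 = 88: (m_3, d_3) = (m_1, d_1) = (44, 88), so from here the quotients repeat a_1, a_2; the period length is 2.
So sqrt(2024) = [44; (1, 88)] with period length k = 2.
k is even, so the fundamental solution of x^2 - 2024y^2 = 1 is (p_{k-1}, q_{k-1}) = (p_1, q_1); compute convergents through index 1.
Convergents (p_i = a_i*p_{i-1} + p_{i-2}, q_i = a_i*q_{i-1} + q_{i-2} with p_{-2}=0, p_{-1}=1, q_{-2}=1, q_{-1}=0):
  i=0: a_0=44, p_0 = 44*1 + 0 = 44, q_0 = 44*0 + 1 = 1.
  i=1: a_1=1, p_1 = 1*44 + 1 = 45, q_1 = 1*1 + 0 = 1.
Check: 45^2 - 2024*1^2 = 2025 - 2024 = 1, so (x, y) = (45, 1) solves the equation, and by the theorem it is the least positive solution.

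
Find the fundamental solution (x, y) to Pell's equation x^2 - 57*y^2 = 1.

First expand sqrt(57) as a continued fraction. With x_i = (sqrt(57) + m_i)/d_i and (m_0, d_0) = (0, 1): a_0 = floor(sqrt(57)) = 7, since 7^2 = 49 <= 57 < 64 = 8^2.
Iterate m_{i+1} = d_i*a_i - m_i, d_{i+1} = (57 - m_{i+1}^2)/d_i, a_{i+1} = floor((a_0 + m_{i+1})/d_{i+1}):
  m_1 = 1*7 - 0 = 7, d_1 = (57 - 7^2)/1 = 8/1 = 8, a_1 = floor((7 + 7)/8) = 1.
  m_2 = 8*1 - 7 = 1, d_2 = (57 - 1^2)/8 = 56/8 = 7, a_2 = floor((7 + 1)/7) = 1.
  m_3 = 7*1 - 1 = 6, d_3 = (57 - 6^2)/7 = 21/7 = 3, a_3 = floor((7 + 6)/3) = 4.
  m_4 = 3*4 - 6 = 6, d_4 = (57 - 6^2)/3 = 21/3 = 7, a_4 = floor((7 + 6)/7) = 1.
  m_5 = 7*1 - 6 = 1, d_5 = (57 - 1^2)/7 = 56/7 = 8, a_5 = floor((7 + 1)/8) = 1.
  m_6 = 8*1 - 1 = 7, d_6 = (57 - 7^2)/8 = 8/8 = 1, a_6 = floor((7 + 7)/1) = 14.
  m_7 = 1*14 - 7 = 7, d_7 = (57 - 7^2)/1 = 8/1 = 8: (m_7, d_7) = (m_1, d_1) = (7, 8), so from here the quotients repeat a_1, ..., a_6; the period length is 6.
So sqrt(57) = [7; (1, 1, 4, 1, 1, 14)] with period length k = 6.
k is even, so the fundamental solution of x^2 - 57y^2 = 1 is (p_{k-1}, q_{k-1}) = (p_5, q_5); compute convergents through index 5.
Convergents (p_i = a_i*p_{i-1} + p_{i-2}, q_i = a_i*q_{i-1} + q_{i-2} with p_{-2}=0, p_{-1}=1, q_{-2}=1, q_{-1}=0):
  i=0: a_0=7, p_0 = 7*1 + 0 = 7, q_0 = 7*0 + 1 = 1.
  i=1: a_1=1, p_1 = 1*7 + 1 = 8, q_1 = 1*1 + 0 = 1.
  i=2: a_2=1, p_2 = 1*8 + 7 = 15, q_2 = 1*1 + 1 = 2.
  i=3: a_3=4, p_3 = 4*15 + 8 = 68, q_3 = 4*2 + 1 = 9.
  i=4: a_4=1, p_4 = 1*68 + 15 = 83, q_4 = 1*9 + 2 = 11.
  i=5: a_5=1, p_5 = 1*83 + 68 = 151, q_5 = 1*11 + 9 = 20.
Check: 151^2 - 57*20^2 = 22801 - 22800 = 1, so (x, y) = (151, 20) solves the equation, and by the theorem it is the least positive solution.

(x, y) = (151, 20)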